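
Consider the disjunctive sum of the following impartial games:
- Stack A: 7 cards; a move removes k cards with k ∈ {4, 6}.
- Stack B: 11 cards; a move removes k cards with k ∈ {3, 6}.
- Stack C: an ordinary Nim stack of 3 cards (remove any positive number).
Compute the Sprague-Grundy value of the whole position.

2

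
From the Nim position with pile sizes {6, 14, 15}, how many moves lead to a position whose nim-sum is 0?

3

Nim-sum: 6 ⊕ 14 ⊕ 15 = 7.
The overall nim-sum is X = 7. A pile of size p has a winning move iff p XOR X < p (reduce it to p XOR X).
  6: 6 XOR 7 = 1 < 6 — winning move (to 1).
  14: 14 XOR 7 = 9 < 14 — winning move (to 9).
  15: 15 XOR 7 = 8 < 15 — winning move (to 8).
That gives 3 winning moves.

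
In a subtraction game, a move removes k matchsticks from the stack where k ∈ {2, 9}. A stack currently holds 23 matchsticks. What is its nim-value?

0

Grundy values for subtraction set {2, 9}:
k:     0  1  2  3  4  5  6  7  8  9 10 11 12 13 14 15 16 17 18 19 20 21 22 23
g(k):  0  0  1  1  0  0  1  1  0  2  1  0  0  1  1  0  0  1  1  0  2  1  0  0
So g(23) = 0.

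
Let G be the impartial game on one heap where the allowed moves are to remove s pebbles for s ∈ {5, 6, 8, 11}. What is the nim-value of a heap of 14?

Build the Grundy sequence with g(k) = mex{g(k−s) : s ∈ {5, 6, 8, 11}, s ≤ k}:
g(0) = mex{} = 0
g(1) = mex{} = 0
g(2) = mex{} = 0
g(3) = mex{} = 0
g(4) = mex{} = 0
g(5) = mex{0} = 1
g(6) = mex{0} = 1
g(7) = mex{0} = 1
g(8) = mex{0} = 1
g(9) = mex{0} = 1
g(10) = mex{0,1} = 2
g(11) = mex{0,1} = 2
g(12) = mex{0,1} = 2
g(13) = mex{0,1} = 2
g(14) = mex{0,1} = 2
So g(14) = 2.

2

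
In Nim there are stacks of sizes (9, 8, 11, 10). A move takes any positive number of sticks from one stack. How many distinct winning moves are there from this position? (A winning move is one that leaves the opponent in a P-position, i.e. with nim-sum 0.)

0

Nim-sum: 9 ⊕ 8 ⊕ 11 ⊕ 10 = 0.
The nim-sum is already 0, so every move leaves a nonzero nim-sum — there are no winning moves.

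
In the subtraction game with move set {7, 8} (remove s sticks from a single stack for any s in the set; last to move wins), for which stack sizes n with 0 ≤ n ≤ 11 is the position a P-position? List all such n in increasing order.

0, 1, 2, 3, 4, 5, 6

Grundy values for subtraction set {7, 8}:
g(0) = mex{} = 0
g(1) = mex{} = 0
g(2) = mex{} = 0
g(3) = mex{} = 0
g(4) = mex{} = 0
g(5) = mex{} = 0
g(6) = mex{} = 0
g(7) = mex{0} = 1
g(8) = mex{0} = 1
g(9) = mex{0} = 1
g(10) = mex{0} = 1
g(11) = mex{0} = 1
The P-positions (g = 0) in 0..11 are 0, 1, 2, 3, 4, 5, 6.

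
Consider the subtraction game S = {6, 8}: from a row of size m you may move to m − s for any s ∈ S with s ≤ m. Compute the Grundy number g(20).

1

Compute g(0), g(1), … for moves {6, 8}:
k:     0  1  2  3  4  5  6  7  8  9 10 11 12 13 14 15 16 17 18 19 20
g(k):  0  0  0  0  0  0  1  1  1  1  1  1  2  2  0  0  0  0  0  0  1
So g(20) = 1.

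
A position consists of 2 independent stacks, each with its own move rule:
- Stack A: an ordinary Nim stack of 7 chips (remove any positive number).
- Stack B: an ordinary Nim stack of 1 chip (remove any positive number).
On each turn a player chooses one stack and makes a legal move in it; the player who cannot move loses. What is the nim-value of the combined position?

Stack A is a plain Nim stack of size 7, so its Grundy value is 7.
Stack B is a plain Nim stack of size 1, so its Grundy value is 1.
The value of a disjunctive sum is the nim-sum of the parts.
Combined value = 7 ⊕ 1 = 6.

6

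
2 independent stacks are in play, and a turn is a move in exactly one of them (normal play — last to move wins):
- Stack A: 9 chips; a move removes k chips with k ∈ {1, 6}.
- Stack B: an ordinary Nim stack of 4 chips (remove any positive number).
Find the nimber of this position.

Grundy values for stack A (subtraction set {1, 6}):
g(0) = mex{} = 0
g(1) = mex{0} = 1
g(2) = mex{1} = 0
g(3) = mex{0} = 1
g(4) = mex{1} = 0
g(5) = mex{0} = 1
g(6) = mex{0,1} = 2
g(7) = mex{1,2} = 0
g(8) = mex{0} = 1
g(9) = mex{1} = 0
So g(9) = 0.
Stack B is a plain Nim stack of size 4, so its Grundy value is 4.
By the Sprague-Grundy theorem, the Grundy value of a sum of independent games is the XOR of the component values.
Combined value = 0 ⊕ 4 = 4.

4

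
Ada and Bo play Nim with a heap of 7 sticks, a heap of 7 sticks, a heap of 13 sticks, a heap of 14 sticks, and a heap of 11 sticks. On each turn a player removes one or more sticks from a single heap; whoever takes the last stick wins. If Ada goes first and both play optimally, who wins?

Ada wins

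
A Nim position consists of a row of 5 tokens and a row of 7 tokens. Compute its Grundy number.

2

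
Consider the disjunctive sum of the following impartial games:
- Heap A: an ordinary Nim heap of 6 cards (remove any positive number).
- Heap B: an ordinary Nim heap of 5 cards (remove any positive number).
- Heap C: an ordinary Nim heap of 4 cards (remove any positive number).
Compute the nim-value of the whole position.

7

Heap A is a plain Nim heap of size 6, so its Grundy value is 6.
Heap B is a plain Nim heap of size 5, so its Grundy value is 5.
Heap C is a plain Nim heap of size 4, so its Grundy value is 4.
The value of a disjunctive sum is the nim-sum of the parts.
Combined value = 6 XOR 5 XOR 4 = 7.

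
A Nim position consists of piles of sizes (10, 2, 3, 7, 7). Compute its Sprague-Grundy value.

11

Write each in binary and XOR column by column:
  1010  (10)
  0010  (2)
  0011  (3)
  0111  (7)
  0111  (7)
  ----
  1011  (11)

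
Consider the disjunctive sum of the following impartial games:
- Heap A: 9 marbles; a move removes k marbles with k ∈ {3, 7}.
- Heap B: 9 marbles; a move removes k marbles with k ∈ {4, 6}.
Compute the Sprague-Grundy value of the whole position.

3

Build the Grundy sequence for heap A with g(k) = mex{g(k−s) : s ∈ {3, 7}, s ≤ k}:
g(0) = mex{} = 0
g(1) = mex{} = 0
g(2) = mex{} = 0
g(3) = mex{0} = 1
g(4) = mex{0} = 1
g(5) = mex{0} = 1
g(6) = mex{1} = 0
g(7) = mex{0,1} = 2
g(8) = mex{0,1} = 2
g(9) = mex{0} = 1
So g(9) = 1.
For heap B, compute g(0), g(1), … with moves {4, 6}:
g(0) = mex{} = 0
g(1) = mex{} = 0
g(2) = mex{} = 0
g(3) = mex{} = 0
g(4) = mex{0} = 1
g(5) = mex{0} = 1
g(6) = mex{0} = 1
g(7) = mex{0} = 1
g(8) = mex{0,1} = 2
g(9) = mex{0,1} = 2
So g(9) = 2.
The value of a disjunctive sum is the nim-sum of the parts.
Combined value = 1 ⊕ 2 = 3.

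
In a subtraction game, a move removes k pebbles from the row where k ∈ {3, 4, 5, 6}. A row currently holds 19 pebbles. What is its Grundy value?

0

Build the Grundy sequence with g(k) = mex{g(k−s) : s ∈ {3, 4, 5, 6}, s ≤ k}:
k:     0  1  2  3  4  5  6  7  8  9 10 11 12 13 14 15 16 17 18 19
g(k):  0  0  0  1  1  1  2  2  2  0  0  0  1  1  1  2  2  2  0  0
So g(19) = 0.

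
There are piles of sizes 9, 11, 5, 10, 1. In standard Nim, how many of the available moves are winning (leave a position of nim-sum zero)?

Nim-sum: 9 ⊕ 11 ⊕ 5 ⊕ 10 ⊕ 1 = 12.
The overall nim-sum is X = 12. A pile of size p has a winning move iff p XOR X < p (reduce it to p XOR X).
  9: 9 XOR 12 = 5 < 9 — winning move (to 5).
  11: 11 XOR 12 = 7 < 11 — winning move (to 7).
  5: 5 XOR 12 = 9 ≥ 5 — no move.
  10: 10 XOR 12 = 6 < 10 — winning move (to 6).
  1: 1 XOR 12 = 13 ≥ 1 — no move.
That gives 3 winning moves.

3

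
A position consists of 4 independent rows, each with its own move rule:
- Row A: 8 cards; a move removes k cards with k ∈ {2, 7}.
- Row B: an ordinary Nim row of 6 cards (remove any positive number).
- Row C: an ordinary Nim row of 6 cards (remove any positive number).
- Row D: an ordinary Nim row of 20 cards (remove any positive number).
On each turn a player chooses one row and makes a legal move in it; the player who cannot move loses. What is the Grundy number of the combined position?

Build the Grundy sequence for row A with g(k) = mex{g(k−s) : s ∈ {2, 7}, s ≤ k}:
k:     0  1  2  3  4  5  6  7  8
g(k):  0  0  1  1  0  0  1  1  2
So g(8) = 2.
Row B is a plain Nim row of size 6, so its Grundy value is 6.
Row C is a plain Nim row of size 6, so its Grundy value is 6.
Row D is a plain Nim row of size 20, so its Grundy value is 20.
By the Sprague-Grundy theorem, the Grundy value of a sum of independent games is the XOR of the component values.
Combined value = 2 XOR 6 XOR 6 XOR 20 = 22.

22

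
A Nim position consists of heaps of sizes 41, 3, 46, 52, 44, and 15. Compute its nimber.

19

Write each in binary and XOR column by column:
  101001  (41)
  000011  (3)
  101110  (46)
  110100  (52)
  101100  (44)
  001111  (15)
  ------
  010011  (19)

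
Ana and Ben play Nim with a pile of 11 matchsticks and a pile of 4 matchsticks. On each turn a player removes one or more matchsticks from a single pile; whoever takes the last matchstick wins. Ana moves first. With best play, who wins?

Ana wins

Bitwise XOR of the heap sizes:
  1011  (11)
  0100  (4)
  ----
  1111  (15)
The nim-sum is 15 ≠ 0, so this is an N-position: the player to move can win; Ana has a winning move.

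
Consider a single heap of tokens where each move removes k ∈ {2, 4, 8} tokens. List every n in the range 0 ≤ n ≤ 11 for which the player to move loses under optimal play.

Compute g(0), g(1), … for moves {2, 4, 8}:
k:     0  1  2  3  4  5  6  7  8  9 10 11
g(k):  0  0  1  1  2  2  0  0  1  1  2  2
The P-positions (g = 0) in 0..11 are 0, 1, 6, 7.

0, 1, 6, 7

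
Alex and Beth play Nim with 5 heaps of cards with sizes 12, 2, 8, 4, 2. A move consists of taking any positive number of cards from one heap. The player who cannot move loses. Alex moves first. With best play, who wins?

In binary:
  1100  (12)
  0010  (2)
  1000  (8)
  0100  (4)
  0010  (2)
  ----
  0000  (0)
The nim-sum is 0, so this is a P-position: the player to move is in a losing position under optimal play; Alex is about to move from it and so loses — Beth wins.

Beth wins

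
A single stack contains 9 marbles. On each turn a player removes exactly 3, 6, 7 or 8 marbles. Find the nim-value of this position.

Build the Grundy sequence with g(k) = mex{g(k−s) : s ∈ {3, 6, 7, 8}, s ≤ k}:
g(0) = mex{} = 0
g(1) = mex{} = 0
g(2) = mex{} = 0
g(3) = mex{0} = 1
g(4) = mex{0} = 1
g(5) = mex{0} = 1
g(6) = mex{0,1} = 2
g(7) = mex{0,1} = 2
g(8) = mex{0,1} = 2
g(9) = mex{0,1,2} = 3
So g(9) = 3.

3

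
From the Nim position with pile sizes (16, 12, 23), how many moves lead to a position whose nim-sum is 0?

Write each in binary and XOR column by column:
  10000  (16)
  01100  (12)
  10111  (23)
  -----
  01011  (11)
The overall nim-sum is X = 11. A pile of size p has a winning move iff p XOR X < p (reduce it to p XOR X).
  16: 16 XOR 11 = 27 ≥ 16 — no move.
  12: 12 XOR 11 = 7 < 12 — winning move (to 7).
  23: 23 XOR 11 = 28 ≥ 23 — no move.
That gives 1 winning move.

1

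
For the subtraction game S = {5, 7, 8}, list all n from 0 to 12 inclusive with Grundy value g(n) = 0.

0, 1, 2, 3, 4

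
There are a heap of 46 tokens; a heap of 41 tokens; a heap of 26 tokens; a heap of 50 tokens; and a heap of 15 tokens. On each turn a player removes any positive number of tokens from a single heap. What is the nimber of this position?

32

In binary:
  101110  (46)
  101001  (41)
  011010  (26)
  110010  (50)
  001111  (15)
  ------
  100000  (32)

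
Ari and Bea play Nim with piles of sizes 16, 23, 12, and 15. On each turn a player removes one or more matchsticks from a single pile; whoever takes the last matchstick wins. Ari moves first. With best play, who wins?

Ari wins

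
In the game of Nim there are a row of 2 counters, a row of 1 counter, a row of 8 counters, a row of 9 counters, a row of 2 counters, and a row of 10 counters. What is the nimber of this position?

10

Nim-sum: 2 ^ 1 ^ 8 ^ 9 ^ 2 ^ 10 = 10.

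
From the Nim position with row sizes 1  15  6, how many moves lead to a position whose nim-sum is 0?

Nim-sum: 1 XOR 15 XOR 6 = 8.
The overall nim-sum is X = 8. A row of size p has a winning move iff p XOR X < p (reduce it to p XOR X).
  1: 1 XOR 8 = 9 ≥ 1 — no move.
  15: 15 XOR 8 = 7 < 15 — winning move (to 7).
  6: 6 XOR 8 = 14 ≥ 6 — no move.
That gives 1 winning move.

1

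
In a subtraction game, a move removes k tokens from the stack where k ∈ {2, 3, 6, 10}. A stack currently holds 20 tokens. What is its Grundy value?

1

Grundy values for subtraction set {2, 3, 6, 10}:
k:     0  1  2  3  4  5  6  7  8  9 10 11 12 13 14 15 16 17 18 19 20
g(k):  0  0  1  1  2  0  3  1  2  0  3  1  2  0  0  1  1  2  0  3  1
So g(20) = 1.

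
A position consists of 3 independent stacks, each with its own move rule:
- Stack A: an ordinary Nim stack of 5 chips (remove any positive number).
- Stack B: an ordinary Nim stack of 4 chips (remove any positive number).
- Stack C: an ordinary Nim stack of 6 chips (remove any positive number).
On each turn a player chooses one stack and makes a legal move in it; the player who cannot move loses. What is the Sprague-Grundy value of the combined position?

7

Stack A is a plain Nim stack of size 5, so its Grundy value is 5.
Stack B is a plain Nim stack of size 4, so its Grundy value is 4.
Stack C is a plain Nim stack of size 6, so its Grundy value is 6.
The value of a disjunctive sum is the nim-sum of the parts.
Combined value = 5 ⊕ 4 ⊕ 6 = 7.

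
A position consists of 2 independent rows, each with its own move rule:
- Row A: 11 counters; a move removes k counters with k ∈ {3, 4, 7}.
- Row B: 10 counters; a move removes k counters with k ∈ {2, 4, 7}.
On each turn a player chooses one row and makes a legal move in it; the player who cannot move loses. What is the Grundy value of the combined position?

Build the Grundy sequence for row A with g(k) = mex{g(k−s) : s ∈ {3, 4, 7}, s ≤ k}:
k:     0  1  2  3  4  5  6  7  8  9 10 11
g(k):  0  0  0  1  1  1  2  2  2  3  0  0
So g(11) = 0.
Build the Grundy sequence for row B with g(k) = mex{g(k−s) : s ∈ {2, 4, 7}, s ≤ k}:
g(0) = mex{} = 0
g(1) = mex{} = 0
g(2) = mex{0} = 1
g(3) = mex{0} = 1
g(4) = mex{0,1} = 2
g(5) = mex{0,1} = 2
g(6) = mex{1,2} = 0
g(7) = mex{0,1,2} = 3
g(8) = mex{0,2} = 1
g(9) = mex{1,2,3} = 0
g(10) = mex{0,1} = 2
So g(10) = 2.
By the Sprague-Grundy theorem, the Grundy value of a sum of independent games is the XOR of the component values.
Combined value = 0 XOR 2 = 2.

2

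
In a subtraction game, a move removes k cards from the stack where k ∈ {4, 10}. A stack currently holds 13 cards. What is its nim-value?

1

Build the Grundy sequence with g(k) = mex{g(k−s) : s ∈ {4, 10}, s ≤ k}:
g(0) = mex{} = 0
g(1) = mex{} = 0
g(2) = mex{} = 0
g(3) = mex{} = 0
g(4) = mex{0} = 1
g(5) = mex{0} = 1
g(6) = mex{0} = 1
g(7) = mex{0} = 1
g(8) = mex{1} = 0
g(9) = mex{1} = 0
g(10) = mex{0,1} = 2
g(11) = mex{0,1} = 2
g(12) = mex{0} = 1
g(13) = mex{0} = 1
So g(13) = 1.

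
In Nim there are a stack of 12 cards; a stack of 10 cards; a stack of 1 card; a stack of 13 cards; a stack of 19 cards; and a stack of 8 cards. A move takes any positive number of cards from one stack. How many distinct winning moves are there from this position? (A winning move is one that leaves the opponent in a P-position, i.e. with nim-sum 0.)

Write each in binary and XOR column by column:
  01100  (12)
  01010  (10)
  00001  (1)
  01101  (13)
  10011  (19)
  01000  (8)
  -----
  10001  (17)
The overall nim-sum is X = 17. A stack of size p has a winning move iff p XOR X < p (reduce it to p XOR X).
  12: 12 XOR 17 = 29 ≥ 12 — no move.
  10: 10 XOR 17 = 27 ≥ 10 — no move.
  1: 1 XOR 17 = 16 ≥ 1 — no move.
  13: 13 XOR 17 = 28 ≥ 13 — no move.
  19: 19 XOR 17 = 2 < 19 — winning move (to 2).
  8: 8 XOR 17 = 25 ≥ 8 — no move.
That gives 1 winning move.

1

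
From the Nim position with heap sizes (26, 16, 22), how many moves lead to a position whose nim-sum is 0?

3

Compute the nim-sum pairwise:
26 ⊕ 16 = 10
10 ⊕ 22 = 28
The overall nim-sum is X = 28. A heap of size p has a winning move iff p XOR X < p (reduce it to p XOR X).
  26: 26 XOR 28 = 6 < 26 — winning move (to 6).
  16: 16 XOR 28 = 12 < 16 — winning move (to 12).
  22: 22 XOR 28 = 10 < 22 — winning move (to 10).
That gives 3 winning moves.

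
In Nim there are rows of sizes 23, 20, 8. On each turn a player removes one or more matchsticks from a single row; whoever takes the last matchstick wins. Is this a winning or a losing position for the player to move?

Winning position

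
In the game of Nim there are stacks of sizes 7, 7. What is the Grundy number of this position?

0

Nim-sum: 7 XOR 7 = 0.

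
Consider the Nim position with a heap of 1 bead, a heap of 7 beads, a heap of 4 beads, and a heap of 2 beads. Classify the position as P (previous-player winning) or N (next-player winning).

P-position

Nim-sum: 1 XOR 7 XOR 4 XOR 2 = 0.
The nim-sum is 0, so this is a P-position: the player to move is in a losing position under optimal play.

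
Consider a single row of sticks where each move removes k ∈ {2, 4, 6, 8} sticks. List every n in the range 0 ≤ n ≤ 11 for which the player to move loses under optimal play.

Build the Grundy sequence with g(k) = mex{g(k−s) : s ∈ {2, 4, 6, 8}, s ≤ k}:
g(0) = mex{} = 0
g(1) = mex{} = 0
g(2) = mex{0} = 1
g(3) = mex{0} = 1
g(4) = mex{0,1} = 2
g(5) = mex{0,1} = 2
g(6) = mex{0,1,2} = 3
g(7) = mex{0,1,2} = 3
g(8) = mex{0,1,2,3} = 4
g(9) = mex{0,1,2,3} = 4
g(10) = mex{1,2,3,4} = 0
g(11) = mex{1,2,3,4} = 0
The P-positions (g = 0) in 0..11 are 0, 1, 10, 11.

0, 1, 10, 11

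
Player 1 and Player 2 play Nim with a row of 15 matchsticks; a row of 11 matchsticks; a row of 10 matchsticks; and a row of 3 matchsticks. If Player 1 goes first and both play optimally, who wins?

Nim-sum: 15 XOR 11 XOR 10 XOR 3 = 13.
The nim-sum is 13 ≠ 0, so this is an N-position: the player to move can win; Player 1 has a winning move.

Player 1 wins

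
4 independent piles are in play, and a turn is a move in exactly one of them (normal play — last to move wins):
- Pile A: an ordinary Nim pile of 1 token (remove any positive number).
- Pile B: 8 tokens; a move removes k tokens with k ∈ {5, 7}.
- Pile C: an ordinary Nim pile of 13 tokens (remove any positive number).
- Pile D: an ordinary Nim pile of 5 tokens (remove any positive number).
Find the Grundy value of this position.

8

Pile A is a plain Nim pile of size 1, so its Grundy value is 1.
Build the Grundy sequence for pile B with g(k) = mex{g(k−s) : s ∈ {5, 7}, s ≤ k}:
k:     0  1  2  3  4  5  6  7  8
g(k):  0  0  0  0  0  1  1  1  1
So g(8) = 1.
Pile C is a plain Nim pile of size 13, so its Grundy value is 13.
Pile D is a plain Nim pile of size 5, so its Grundy value is 5.
By the Sprague-Grundy theorem, the Grundy value of a sum of independent games is the XOR of the component values.
Combined value = 1 ⊕ 1 ⊕ 13 ⊕ 5 = 8.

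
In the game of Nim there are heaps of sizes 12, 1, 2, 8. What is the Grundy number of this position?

Nim-sum: 12 ⊕ 1 ⊕ 2 ⊕ 8 = 7.

7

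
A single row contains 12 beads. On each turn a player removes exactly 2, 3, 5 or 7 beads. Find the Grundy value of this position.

1

Compute g(0), g(1), … for moves {2, 3, 5, 7}:
k:     0  1  2  3  4  5  6  7  8  9 10 11 12
g(k):  0  0  1  1  2  2  3  3  4  0  0  1  1
So g(12) = 1.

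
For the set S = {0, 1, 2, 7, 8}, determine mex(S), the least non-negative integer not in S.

The values 0, 1, 2 are all present; 3 is the first non-negative integer missing from the set.

3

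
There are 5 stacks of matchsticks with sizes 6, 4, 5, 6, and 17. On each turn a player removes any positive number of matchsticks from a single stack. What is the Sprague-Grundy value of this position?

16

Write each in binary and XOR column by column:
  00110  (6)
  00100  (4)
  00101  (5)
  00110  (6)
  10001  (17)
  -----
  10000  (16)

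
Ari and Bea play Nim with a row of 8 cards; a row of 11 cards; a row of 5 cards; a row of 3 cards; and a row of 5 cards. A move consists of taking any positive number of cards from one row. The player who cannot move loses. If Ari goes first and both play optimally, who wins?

Bea wins

Nim-sum: 8 XOR 11 XOR 5 XOR 3 XOR 5 = 0.
The nim-sum is 0, so this is a P-position: the player to move is in a losing position under optimal play; Ari is about to move from it and so loses — Bea wins.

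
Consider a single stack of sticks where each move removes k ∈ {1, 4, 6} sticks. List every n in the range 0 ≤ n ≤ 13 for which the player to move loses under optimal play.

0, 2, 5, 7, 10, 12

Build the Grundy sequence with g(k) = mex{g(k−s) : s ∈ {1, 4, 6}, s ≤ k}:
k:     0  1  2  3  4  5  6  7  8  9 10 11 12 13
g(k):  0  1  0  1  2  0  1  0  1  2  0  1  0  1
The P-positions (g = 0) in 0..13 are 0, 2, 5, 7, 10, 12.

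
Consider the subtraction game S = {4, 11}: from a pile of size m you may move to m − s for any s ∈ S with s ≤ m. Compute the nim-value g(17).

Build the Grundy sequence with g(k) = mex{g(k−s) : s ∈ {4, 11}, s ≤ k}:
k:     0  1  2  3  4  5  6  7  8  9 10 11 12 13 14 15 16 17
g(k):  0  0  0  0  1  1  1  1  0  0  0  2  1  1  1  0  0  0
So g(17) = 0.

0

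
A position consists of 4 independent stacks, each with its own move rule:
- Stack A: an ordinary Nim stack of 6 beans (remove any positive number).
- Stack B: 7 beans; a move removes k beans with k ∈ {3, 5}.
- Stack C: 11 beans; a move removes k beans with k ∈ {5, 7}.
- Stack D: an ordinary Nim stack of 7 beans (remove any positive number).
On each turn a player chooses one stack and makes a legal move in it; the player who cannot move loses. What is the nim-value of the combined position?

Stack A is a plain Nim stack of size 6, so its Grundy value is 6.
Grundy values for stack B (subtraction set {3, 5}):
k:     0  1  2  3  4  5  6  7
g(k):  0  0  0  1  1  1  2  2
So g(7) = 2.
Build the Grundy sequence for stack C with g(k) = mex{g(k−s) : s ∈ {5, 7}, s ≤ k}:
g(0) = mex{} = 0
g(1) = mex{} = 0
g(2) = mex{} = 0
g(3) = mex{} = 0
g(4) = mex{} = 0
g(5) = mex{0} = 1
g(6) = mex{0} = 1
g(7) = mex{0} = 1
g(8) = mex{0} = 1
g(9) = mex{0} = 1
g(10) = mex{0,1} = 2
g(11) = mex{0,1} = 2
So g(11) = 2.
Stack D is a plain Nim stack of size 7, so its Grundy value is 7.
By the Sprague-Grundy theorem, the Grundy value of a sum of independent games is the XOR of the component values.
Combined value = 6 XOR 2 XOR 2 XOR 7 = 1.

1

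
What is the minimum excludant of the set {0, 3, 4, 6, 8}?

1

0 is in the set but 1 is not, so the mex is 1.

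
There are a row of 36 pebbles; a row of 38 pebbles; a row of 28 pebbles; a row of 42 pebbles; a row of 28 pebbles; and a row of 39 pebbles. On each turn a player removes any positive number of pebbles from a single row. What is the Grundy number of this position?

15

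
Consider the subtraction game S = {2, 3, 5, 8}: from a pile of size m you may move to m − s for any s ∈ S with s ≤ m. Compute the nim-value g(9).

1

Build the Grundy sequence with g(k) = mex{g(k−s) : s ∈ {2, 3, 5, 8}, s ≤ k}:
g(0) = mex{} = 0
g(1) = mex{} = 0
g(2) = mex{0} = 1
g(3) = mex{0} = 1
g(4) = mex{0,1} = 2
g(5) = mex{0,1} = 2
g(6) = mex{0,1,2} = 3
g(7) = mex{1,2} = 0
g(8) = mex{0,1,2,3} = 4
g(9) = mex{0,2,3} = 1
So g(9) = 1.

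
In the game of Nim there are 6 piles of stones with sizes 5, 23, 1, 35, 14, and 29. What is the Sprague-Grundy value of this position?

Nim-sum: 5 ⊕ 23 ⊕ 1 ⊕ 35 ⊕ 14 ⊕ 29 = 35.

35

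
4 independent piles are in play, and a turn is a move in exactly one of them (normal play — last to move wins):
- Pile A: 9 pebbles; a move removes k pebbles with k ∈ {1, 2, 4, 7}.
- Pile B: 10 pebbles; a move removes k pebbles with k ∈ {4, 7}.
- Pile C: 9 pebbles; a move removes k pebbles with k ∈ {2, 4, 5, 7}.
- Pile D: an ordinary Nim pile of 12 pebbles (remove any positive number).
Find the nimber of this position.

14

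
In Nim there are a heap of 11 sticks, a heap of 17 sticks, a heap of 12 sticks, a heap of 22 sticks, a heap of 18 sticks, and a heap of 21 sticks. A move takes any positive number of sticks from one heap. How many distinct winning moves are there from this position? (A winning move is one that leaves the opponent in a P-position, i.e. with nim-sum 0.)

Compute the nim-sum pairwise:
11 XOR 17 = 26
26 XOR 12 = 22
22 XOR 22 = 0
0 XOR 18 = 18
18 XOR 21 = 7
The overall nim-sum is X = 7. A heap of size p has a winning move iff p XOR X < p (reduce it to p XOR X).
  11: 11 XOR 7 = 12 ≥ 11 — no move.
  17: 17 XOR 7 = 22 ≥ 17 — no move.
  12: 12 XOR 7 = 11 < 12 — winning move (to 11).
  22: 22 XOR 7 = 17 < 22 — winning move (to 17).
  18: 18 XOR 7 = 21 ≥ 18 — no move.
  21: 21 XOR 7 = 18 < 21 — winning move (to 18).
That gives 3 winning moves.

3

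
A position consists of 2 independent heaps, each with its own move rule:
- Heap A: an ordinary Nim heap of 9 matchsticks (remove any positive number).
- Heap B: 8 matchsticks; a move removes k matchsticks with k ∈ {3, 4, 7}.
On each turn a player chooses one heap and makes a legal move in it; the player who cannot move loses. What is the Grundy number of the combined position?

11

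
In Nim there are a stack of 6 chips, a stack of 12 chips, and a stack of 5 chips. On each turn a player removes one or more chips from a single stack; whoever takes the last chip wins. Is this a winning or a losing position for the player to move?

Bitwise XOR of the heap sizes:
  0110  (6)
  1100  (12)
  0101  (5)
  ----
  1111  (15)
The nim-sum is 15 ≠ 0, so this is an N-position: the player to move can win.

Winning position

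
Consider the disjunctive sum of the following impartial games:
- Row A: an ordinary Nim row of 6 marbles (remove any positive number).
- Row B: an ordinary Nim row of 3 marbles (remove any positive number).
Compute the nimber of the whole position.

5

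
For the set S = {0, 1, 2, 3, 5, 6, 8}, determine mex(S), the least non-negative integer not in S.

The values 0, 1, 2, 3 are all present; 4 is the first non-negative integer missing from the set.

4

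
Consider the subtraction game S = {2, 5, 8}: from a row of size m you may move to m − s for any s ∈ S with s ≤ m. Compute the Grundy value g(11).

Grundy values for subtraction set {2, 5, 8}:
k:     0  1  2  3  4  5  6  7  8  9 10 11
g(k):  0  0  1  1  0  2  1  0  2  1  0  0
So g(11) = 0.

0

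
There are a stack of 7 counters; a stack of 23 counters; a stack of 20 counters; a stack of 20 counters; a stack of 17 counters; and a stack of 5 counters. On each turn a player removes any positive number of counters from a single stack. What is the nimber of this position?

4

In binary:
  00111  (7)
  10111  (23)
  10100  (20)
  10100  (20)
  10001  (17)
  00101  (5)
  -----
  00100  (4)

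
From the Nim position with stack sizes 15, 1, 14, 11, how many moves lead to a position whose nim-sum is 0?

3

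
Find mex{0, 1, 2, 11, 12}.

3

The values 0, 1, 2 are all present; 3 is the first non-negative integer missing from the set.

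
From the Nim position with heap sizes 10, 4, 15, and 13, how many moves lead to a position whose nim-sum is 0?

Nim-sum: 10 XOR 4 XOR 15 XOR 13 = 12.
The overall nim-sum is X = 12. A heap of size p has a winning move iff p XOR X < p (reduce it to p XOR X).
  10: 10 XOR 12 = 6 < 10 — winning move (to 6).
  4: 4 XOR 12 = 8 ≥ 4 — no move.
  15: 15 XOR 12 = 3 < 15 — winning move (to 3).
  13: 13 XOR 12 = 1 < 13 — winning move (to 1).
That gives 3 winning moves.

3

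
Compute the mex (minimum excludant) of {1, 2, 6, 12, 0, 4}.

3

The values 0, 1, 2 are all present; 3 is the first non-negative integer missing from the set.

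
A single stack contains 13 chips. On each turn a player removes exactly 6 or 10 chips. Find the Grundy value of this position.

2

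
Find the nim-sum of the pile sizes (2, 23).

21

Nim-sum: 2 ⊕ 23 = 21.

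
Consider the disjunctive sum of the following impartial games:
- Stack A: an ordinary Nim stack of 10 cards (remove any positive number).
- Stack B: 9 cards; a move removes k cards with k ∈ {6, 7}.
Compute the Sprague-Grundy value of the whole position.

Stack A is a plain Nim stack of size 10, so its Grundy value is 10.
For stack B, compute g(0), g(1), … with moves {6, 7}:
k:     0  1  2  3  4  5  6  7  8  9
g(k):  0  0  0  0  0  0  1  1  1  1
So g(9) = 1.
By the Sprague-Grundy theorem, the Grundy value of a sum of independent games is the XOR of the component values.
Combined value = 10 ⊕ 1 = 11.

11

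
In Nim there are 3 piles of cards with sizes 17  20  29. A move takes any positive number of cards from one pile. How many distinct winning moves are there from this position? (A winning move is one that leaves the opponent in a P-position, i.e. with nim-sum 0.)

Compute the nim-sum pairwise:
17 ^ 20 = 5
5 ^ 29 = 24
The overall nim-sum is X = 24. A pile of size p has a winning move iff p XOR X < p (reduce it to p XOR X).
  17: 17 XOR 24 = 9 < 17 — winning move (to 9).
  20: 20 XOR 24 = 12 < 20 — winning move (to 12).
  29: 29 XOR 24 = 5 < 29 — winning move (to 5).
That gives 3 winning moves.

3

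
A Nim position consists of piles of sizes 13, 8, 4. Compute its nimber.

1

Nim-sum: 13 ^ 8 ^ 4 = 1.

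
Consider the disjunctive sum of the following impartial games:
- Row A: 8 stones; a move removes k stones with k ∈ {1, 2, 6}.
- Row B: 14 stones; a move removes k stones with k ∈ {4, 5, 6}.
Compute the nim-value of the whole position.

Grundy values for row A (subtraction set {1, 2, 6}):
k:     0  1  2  3  4  5  6  7  8
g(k):  0  1  2  0  1  2  3  0  1
So g(8) = 1.
For row B, compute g(0), g(1), … with moves {4, 5, 6}:
g(0) = mex{} = 0
g(1) = mex{} = 0
g(2) = mex{} = 0
g(3) = mex{} = 0
g(4) = mex{0} = 1
g(5) = mex{0} = 1
g(6) = mex{0} = 1
g(7) = mex{0} = 1
g(8) = mex{0,1} = 2
g(9) = mex{0,1} = 2
g(10) = mex{1} = 0
g(11) = mex{1} = 0
g(12) = mex{1,2} = 0
g(13) = mex{1,2} = 0
g(14) = mex{0,2} = 1
So g(14) = 1.
The value of a disjunctive sum is the nim-sum of the parts.
Combined value = 1 ⊕ 1 = 0.

0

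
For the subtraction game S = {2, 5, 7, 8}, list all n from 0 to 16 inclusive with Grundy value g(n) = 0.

0, 1, 4, 10, 13, 14

Build the Grundy sequence with g(k) = mex{g(k−s) : s ∈ {2, 5, 7, 8}, s ≤ k}:
k:     0  1  2  3  4  5  6  7  8  9 10 11 12 13 14 15 16
g(k):  0  0  1  1  0  2  1  3  2  2  0  3  1  0  0  1  1
The P-positions (g = 0) in 0..16 are 0, 1, 4, 10, 13, 14.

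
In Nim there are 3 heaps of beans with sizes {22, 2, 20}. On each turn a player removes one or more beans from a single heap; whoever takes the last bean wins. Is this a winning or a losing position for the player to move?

Compute the nim-sum pairwise:
22 ⊕ 2 = 20
20 ⊕ 20 = 0
The nim-sum is 0, so this is a P-position: the player to move is in a losing position under optimal play.

Losing position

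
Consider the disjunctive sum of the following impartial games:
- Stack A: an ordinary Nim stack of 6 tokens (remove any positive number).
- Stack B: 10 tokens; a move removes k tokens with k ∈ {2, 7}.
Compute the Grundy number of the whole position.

6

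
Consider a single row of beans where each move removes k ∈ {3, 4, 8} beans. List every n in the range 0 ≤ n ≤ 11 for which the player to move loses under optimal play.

Build the Grundy sequence with g(k) = mex{g(k−s) : s ∈ {3, 4, 8}, s ≤ k}:
g(0) = mex{} = 0
g(1) = mex{} = 0
g(2) = mex{} = 0
g(3) = mex{0} = 1
g(4) = mex{0} = 1
g(5) = mex{0} = 1
g(6) = mex{0,1} = 2
g(7) = mex{1} = 0
g(8) = mex{0,1} = 2
g(9) = mex{0,1,2} = 3
g(10) = mex{0,2} = 1
g(11) = mex{0,1,2} = 3
The P-positions (g = 0) in 0..11 are 0, 1, 2, 7.

0, 1, 2, 7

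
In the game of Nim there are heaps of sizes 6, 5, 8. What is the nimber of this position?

11

Nim-sum: 6 XOR 5 XOR 8 = 11.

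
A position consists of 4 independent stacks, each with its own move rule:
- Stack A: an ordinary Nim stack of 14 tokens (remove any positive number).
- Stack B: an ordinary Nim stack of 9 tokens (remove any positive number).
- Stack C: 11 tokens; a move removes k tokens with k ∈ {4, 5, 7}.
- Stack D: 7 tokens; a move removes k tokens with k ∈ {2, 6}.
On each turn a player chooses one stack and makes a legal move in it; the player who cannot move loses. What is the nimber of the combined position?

6

Stack A is a plain Nim stack of size 14, so its Grundy value is 14.
Stack B is a plain Nim stack of size 9, so its Grundy value is 9.
Build the Grundy sequence for stack C with g(k) = mex{g(k−s) : s ∈ {4, 5, 7}, s ≤ k}:
g(0) = mex{} = 0
g(1) = mex{} = 0
g(2) = mex{} = 0
g(3) = mex{} = 0
g(4) = mex{0} = 1
g(5) = mex{0} = 1
g(6) = mex{0} = 1
g(7) = mex{0} = 1
g(8) = mex{0,1} = 2
g(9) = mex{0,1} = 2
g(10) = mex{0,1} = 2
g(11) = mex{1} = 0
So g(11) = 0.
For stack D, compute g(0), g(1), … with moves {2, 6}:
g(0) = mex{} = 0
g(1) = mex{} = 0
g(2) = mex{0} = 1
g(3) = mex{0} = 1
g(4) = mex{1} = 0
g(5) = mex{1} = 0
g(6) = mex{0} = 1
g(7) = mex{0} = 1
So g(7) = 1.
By the Sprague-Grundy theorem, the Grundy value of a sum of independent games is the XOR of the component values.
Combined value = 14 ⊕ 9 ⊕ 0 ⊕ 1 = 6.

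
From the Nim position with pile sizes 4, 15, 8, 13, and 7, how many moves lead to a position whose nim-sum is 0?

3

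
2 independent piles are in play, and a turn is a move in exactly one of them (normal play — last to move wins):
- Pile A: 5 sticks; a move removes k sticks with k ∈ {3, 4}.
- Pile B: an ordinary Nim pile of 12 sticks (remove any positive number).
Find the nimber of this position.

13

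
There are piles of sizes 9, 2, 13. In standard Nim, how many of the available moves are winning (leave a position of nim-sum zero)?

Write each in binary and XOR column by column:
  1001  (9)
  0010  (2)
  1101  (13)
  ----
  0110  (6)
The overall nim-sum is X = 6. A pile of size p has a winning move iff p XOR X < p (reduce it to p XOR X).
  9: 9 XOR 6 = 15 ≥ 9 — no move.
  2: 2 XOR 6 = 4 ≥ 2 — no move.
  13: 13 XOR 6 = 11 < 13 — winning move (to 11).
That gives 1 winning move.

1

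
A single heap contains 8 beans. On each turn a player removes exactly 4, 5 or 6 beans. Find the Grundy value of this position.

2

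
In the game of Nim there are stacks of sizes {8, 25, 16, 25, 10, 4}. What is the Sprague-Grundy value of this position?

Nim-sum: 8 ⊕ 25 ⊕ 16 ⊕ 25 ⊕ 10 ⊕ 4 = 22.

22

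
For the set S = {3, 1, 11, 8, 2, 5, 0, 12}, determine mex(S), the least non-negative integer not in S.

The values 0, 1, 2, 3 are all present; 4 is the first non-negative integer missing from the set.

4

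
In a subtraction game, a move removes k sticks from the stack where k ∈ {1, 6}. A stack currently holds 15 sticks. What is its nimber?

1

Compute g(0), g(1), … for moves {1, 6}:
k:     0  1  2  3  4  5  6  7  8  9 10 11 12 13 14 15
g(k):  0  1  0  1  0  1  2  0  1  0  1  0  1  2  0  1
So g(15) = 1.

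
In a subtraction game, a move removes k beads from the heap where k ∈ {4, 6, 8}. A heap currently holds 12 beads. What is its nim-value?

0

Grundy values for subtraction set {4, 6, 8}:
g(0) = mex{} = 0
g(1) = mex{} = 0
g(2) = mex{} = 0
g(3) = mex{} = 0
g(4) = mex{0} = 1
g(5) = mex{0} = 1
g(6) = mex{0} = 1
g(7) = mex{0} = 1
g(8) = mex{0,1} = 2
g(9) = mex{0,1} = 2
g(10) = mex{0,1} = 2
g(11) = mex{0,1} = 2
g(12) = mex{1,2} = 0
So g(12) = 0.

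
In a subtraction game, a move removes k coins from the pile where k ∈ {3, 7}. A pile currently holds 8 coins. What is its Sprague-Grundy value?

Grundy values for subtraction set {3, 7}:
k:     0  1  2  3  4  5  6  7  8
g(k):  0  0  0  1  1  1  0  2  2
So g(8) = 2.

2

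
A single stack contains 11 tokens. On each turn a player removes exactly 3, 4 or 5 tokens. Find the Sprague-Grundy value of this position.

Build the Grundy sequence with g(k) = mex{g(k−s) : s ∈ {3, 4, 5}, s ≤ k}:
k:     0  1  2  3  4  5  6  7  8  9 10 11
g(k):  0  0  0  1  1  1  2  2  0  0  0  1
So g(11) = 1.

1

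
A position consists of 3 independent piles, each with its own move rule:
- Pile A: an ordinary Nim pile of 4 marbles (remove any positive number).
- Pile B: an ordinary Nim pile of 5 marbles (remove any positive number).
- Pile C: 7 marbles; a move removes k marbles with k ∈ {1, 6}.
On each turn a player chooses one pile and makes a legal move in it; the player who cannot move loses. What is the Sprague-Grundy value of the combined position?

1

Pile A is a plain Nim pile of size 4, so its Grundy value is 4.
Pile B is a plain Nim pile of size 5, so its Grundy value is 5.
Build the Grundy sequence for pile C with g(k) = mex{g(k−s) : s ∈ {1, 6}, s ≤ k}:
g(0) = mex{} = 0
g(1) = mex{0} = 1
g(2) = mex{1} = 0
g(3) = mex{0} = 1
g(4) = mex{1} = 0
g(5) = mex{0} = 1
g(6) = mex{0,1} = 2
g(7) = mex{1,2} = 0
So g(7) = 0.
By the Sprague-Grundy theorem, the Grundy value of a sum of independent games is the XOR of the component values.
Combined value = 4 XOR 5 XOR 0 = 1.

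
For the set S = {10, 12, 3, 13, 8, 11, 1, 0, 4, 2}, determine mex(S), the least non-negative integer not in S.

5

The values 0, 1, 2, 3, 4 are all present; 5 is the first non-negative integer missing from the set.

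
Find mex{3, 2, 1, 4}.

0

0 is not in the set, so the mex is 0.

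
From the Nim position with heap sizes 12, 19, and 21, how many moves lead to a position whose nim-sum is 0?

1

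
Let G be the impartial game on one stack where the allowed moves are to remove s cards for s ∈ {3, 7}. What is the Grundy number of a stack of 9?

Compute g(0), g(1), … for moves {3, 7}:
k:     0  1  2  3  4  5  6  7  8  9
g(k):  0  0  0  1  1  1  0  2  2  1
So g(9) = 1.

1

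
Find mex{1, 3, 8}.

0 is not in the set, so the mex is 0.

0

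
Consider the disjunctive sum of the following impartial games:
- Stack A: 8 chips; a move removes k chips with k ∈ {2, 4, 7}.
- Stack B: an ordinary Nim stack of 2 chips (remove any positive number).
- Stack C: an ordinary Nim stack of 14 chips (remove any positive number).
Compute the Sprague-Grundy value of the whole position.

13

Grundy values for stack A (subtraction set {2, 4, 7}):
g(0) = mex{} = 0
g(1) = mex{} = 0
g(2) = mex{0} = 1
g(3) = mex{0} = 1
g(4) = mex{0,1} = 2
g(5) = mex{0,1} = 2
g(6) = mex{1,2} = 0
g(7) = mex{0,1,2} = 3
g(8) = mex{0,2} = 1
So g(8) = 1.
Stack B is a plain Nim stack of size 2, so its Grundy value is 2.
Stack C is a plain Nim stack of size 14, so its Grundy value is 14.
The value of a disjunctive sum is the nim-sum of the parts.
Combined value = 1 ⊕ 2 ⊕ 14 = 13.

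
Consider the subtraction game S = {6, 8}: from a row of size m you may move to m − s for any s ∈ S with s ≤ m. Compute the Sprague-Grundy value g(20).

1

Grundy values for subtraction set {6, 8}:
k:     0  1  2  3  4  5  6  7  8  9 10 11 12 13 14 15 16 17 18 19 20
g(k):  0  0  0  0  0  0  1  1  1  1  1  1  2  2  0  0  0  0  0  0  1
So g(20) = 1.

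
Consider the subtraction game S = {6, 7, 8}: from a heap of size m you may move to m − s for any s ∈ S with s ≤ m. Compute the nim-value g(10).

1

Grundy values for subtraction set {6, 7, 8}:
k:     0  1  2  3  4  5  6  7  8  9 10
g(k):  0  0  0  0  0  0  1  1  1  1  1
So g(10) = 1.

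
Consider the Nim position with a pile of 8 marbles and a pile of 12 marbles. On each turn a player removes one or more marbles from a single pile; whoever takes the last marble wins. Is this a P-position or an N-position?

N-position

Compute the nim-sum pairwise:
8 ^ 12 = 4
The nim-sum is 4 ≠ 0, so this is an N-position: the player to move can win.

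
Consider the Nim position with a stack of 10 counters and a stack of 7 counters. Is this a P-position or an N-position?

Nim-sum: 10 ^ 7 = 13.
The nim-sum is 13 ≠ 0, so this is an N-position: the player to move can win.

N-position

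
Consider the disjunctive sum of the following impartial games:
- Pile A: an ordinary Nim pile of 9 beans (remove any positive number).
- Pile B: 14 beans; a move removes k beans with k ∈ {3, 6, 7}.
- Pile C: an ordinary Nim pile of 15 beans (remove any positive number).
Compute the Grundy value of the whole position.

Pile A is a plain Nim pile of size 9, so its Grundy value is 9.
For pile B, compute g(0), g(1), … with moves {3, 6, 7}:
g(0) = mex{} = 0
g(1) = mex{} = 0
g(2) = mex{} = 0
g(3) = mex{0} = 1
g(4) = mex{0} = 1
g(5) = mex{0} = 1
g(6) = mex{0,1} = 2
g(7) = mex{0,1} = 2
g(8) = mex{0,1} = 2
g(9) = mex{0,1,2} = 3
g(10) = mex{1,2} = 0
g(11) = mex{1,2} = 0
g(12) = mex{1,2,3} = 0
g(13) = mex{0,2} = 1
g(14) = mex{0,2} = 1
So g(14) = 1.
Pile C is a plain Nim pile of size 15, so its Grundy value is 15.
By the Sprague-Grundy theorem, the Grundy value of a sum of independent games is the XOR of the component values.
Combined value = 9 ⊕ 1 ⊕ 15 = 7.

7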